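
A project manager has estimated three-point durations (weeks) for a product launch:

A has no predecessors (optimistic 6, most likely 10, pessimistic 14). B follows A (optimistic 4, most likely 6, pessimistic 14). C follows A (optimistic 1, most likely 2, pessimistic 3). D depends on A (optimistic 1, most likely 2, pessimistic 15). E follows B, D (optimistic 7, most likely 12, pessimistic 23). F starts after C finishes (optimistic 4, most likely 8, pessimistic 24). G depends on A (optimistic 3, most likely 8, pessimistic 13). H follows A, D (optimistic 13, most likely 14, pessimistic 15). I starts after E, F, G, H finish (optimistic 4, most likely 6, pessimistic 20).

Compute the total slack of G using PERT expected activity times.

12 weeks

te_A = (6 + 4·10 + 14)/6 = 60/6 = 10
te_B = (4 + 4·6 + 14)/6 = 42/6 = 7
te_C = (1 + 4·2 + 3)/6 = 12/6 = 2
te_D = (1 + 4·2 + 15)/6 = 24/6 = 4
te_E = (7 + 4·12 + 23)/6 = 78/6 = 13
te_F = (4 + 4·8 + 24)/6 = 60/6 = 10
te_G = (3 + 4·8 + 13)/6 = 48/6 = 8
te_H = (13 + 4·14 + 15)/6 = 84/6 = 14
te_I = (4 + 4·6 + 20)/6 = 48/6 = 8

Forward pass:
ES_A = 0; EF_A = 10
ES_B = 10; EF_B = 10+7 = 17
ES_C = 10; EF_C = 10+2 = 12
ES_D = 10; EF_D = 10+4 = 14
ES_E = max(EF_B=17, EF_D=14) = 17; EF_E = 17+13 = 30
ES_F = 12; EF_F = 12+10 = 22
ES_G = 10; EF_G = 10+8 = 18
ES_H = max(EF_A=10, EF_D=14) = 14; EF_H = 14+14 = 28
ES_I = max(EF_E=30, EF_F=22, EF_G=18, EF_H=28) = 30; EF_I = 30+8 = 38
Expected project duration μ = 38 weeks. Critical path: A → B → E → I.

Backward pass:
LF_I = 38; LS_I = 38−8 = 30
LF_H = LS_I = 30; LS_H = 30−14 = 16
LF_G = LS_I = 30; LS_G = 30−8 = 22
LF_F = LS_I = 30; LS_F = 30−10 = 20
LF_E = LS_I = 30; LS_E = 30−13 = 17
LF_D = min(LS_E=17, LS_H=16) = 16; LS_D = 16−4 = 12
LF_C = LS_F = 20; LS_C = 20−2 = 18
LF_B = LS_E = 17; LS_B = 17−7 = 10
LF_A = min(LS_B=10, LS_C=18, LS_D=12, LS_G=22, LS_H=16) = 10; LS_A = 10−10 = 0
Slack_G = LS_G − ES_G = 22 − 10 = 12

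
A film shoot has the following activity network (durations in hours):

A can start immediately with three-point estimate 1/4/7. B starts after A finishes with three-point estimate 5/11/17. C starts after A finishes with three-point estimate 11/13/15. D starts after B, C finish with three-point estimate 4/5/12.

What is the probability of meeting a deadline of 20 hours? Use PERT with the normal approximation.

0.047

te_A = (1 + 4·4 + 7)/6 = 24/6 = 4; σ²_A = ((7−1)/6)² = 1.000
te_B = (5 + 4·11 + 17)/6 = 66/6 = 11; σ²_B = ((17−5)/6)² = 4.000
te_C = (11 + 4·13 + 15)/6 = 78/6 = 13; σ²_C = ((15−11)/6)² = 0.444
te_D = (4 + 4·5 + 12)/6 = 36/6 = 6; σ²_D = ((12−4)/6)² = 1.778

Forward pass:
ES_A = 0; EF_A = 4
ES_B = 4; EF_B = 4+11 = 15
ES_C = 4; EF_C = 4+13 = 17
ES_D = max(EF_B=15, EF_C=17) = 17; EF_D = 17+6 = 23
Expected project duration μ = 23 hours. Critical path: A → C → D.

Variance along critical path = 1.000 + 0.444 + 1.778 = 3.222; σ = √3.222 = 1.795 hours.
Z = (20 − 23) / 1.795 = -1.671
P(T ≤ 20) = Φ(-1.671) ≈ 0.047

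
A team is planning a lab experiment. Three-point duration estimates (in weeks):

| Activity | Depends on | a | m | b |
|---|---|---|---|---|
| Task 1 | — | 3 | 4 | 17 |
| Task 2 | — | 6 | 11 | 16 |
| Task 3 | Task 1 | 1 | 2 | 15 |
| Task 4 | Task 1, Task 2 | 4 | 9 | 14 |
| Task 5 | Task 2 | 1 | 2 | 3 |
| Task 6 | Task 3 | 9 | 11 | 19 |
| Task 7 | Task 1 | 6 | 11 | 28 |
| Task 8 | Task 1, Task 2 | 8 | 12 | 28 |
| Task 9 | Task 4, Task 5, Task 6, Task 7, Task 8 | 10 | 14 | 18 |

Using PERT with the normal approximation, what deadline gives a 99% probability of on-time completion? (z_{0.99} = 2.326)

48.2 weeks

te_Task 1 = (3 + 4·4 + 17)/6 = 36/6 = 6; σ²_Task 1 = ((17−3)/6)² = 5.444
te_Task 2 = (6 + 4·11 + 16)/6 = 66/6 = 11; σ²_Task 2 = ((16−6)/6)² = 2.778
te_Task 3 = (1 + 4·2 + 15)/6 = 24/6 = 4; σ²_Task 3 = ((15−1)/6)² = 5.444
te_Task 4 = (4 + 4·9 + 14)/6 = 54/6 = 9; σ²_Task 4 = ((14−4)/6)² = 2.778
te_Task 5 = (1 + 4·2 + 3)/6 = 12/6 = 2; σ²_Task 5 = ((3−1)/6)² = 0.111
te_Task 6 = (9 + 4·11 + 19)/6 = 72/6 = 12; σ²_Task 6 = ((19−9)/6)² = 2.778
te_Task 7 = (6 + 4·11 + 28)/6 = 78/6 = 13; σ²_Task 7 = ((28−6)/6)² = 13.444
te_Task 8 = (8 + 4·12 + 28)/6 = 84/6 = 14; σ²_Task 8 = ((28−8)/6)² = 11.111
te_Task 9 = (10 + 4·14 + 18)/6 = 84/6 = 14; σ²_Task 9 = ((18−10)/6)² = 1.778

Forward pass:
ES_Task 1 = 0; EF_Task 1 = 6
ES_Task 2 = 0; EF_Task 2 = 11
ES_Task 3 = 6; EF_Task 3 = 6+4 = 10
ES_Task 4 = max(EF_Task 1=6, EF_Task 2=11) = 11; EF_Task 4 = 11+9 = 20
ES_Task 5 = 11; EF_Task 5 = 11+2 = 13
ES_Task 6 = 10; EF_Task 6 = 10+12 = 22
ES_Task 7 = 6; EF_Task 7 = 6+13 = 19
ES_Task 8 = max(EF_Task 1=6, EF_Task 2=11) = 11; EF_Task 8 = 11+14 = 25
ES_Task 9 = max(EF_Task 4=20, EF_Task 5=13, EF_Task 6=22, EF_Task 7=19, EF_Task 8=25) = 25; EF_Task 9 = 25+14 = 39
Expected project duration μ = 39 weeks. Critical path: Task 2 → Task 8 → Task 9.

Variance along critical path = 2.778 + 11.111 + 1.778 = 15.667; σ = 3.958 weeks.
D = μ + z·σ = 39 + 2.326·3.958 = 48.2 weeks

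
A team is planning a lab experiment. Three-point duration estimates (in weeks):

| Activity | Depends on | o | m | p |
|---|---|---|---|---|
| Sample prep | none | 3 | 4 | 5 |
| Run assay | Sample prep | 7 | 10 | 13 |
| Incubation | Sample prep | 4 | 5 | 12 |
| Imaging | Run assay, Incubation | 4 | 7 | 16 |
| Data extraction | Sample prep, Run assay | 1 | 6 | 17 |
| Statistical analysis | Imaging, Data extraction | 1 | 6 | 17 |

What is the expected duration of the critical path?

29 weeks

te_Sample prep = (3 + 4·4 + 5)/6 = 24/6 = 4
te_Run assay = (7 + 4·10 + 13)/6 = 60/6 = 10
te_Incubation = (4 + 4·5 + 12)/6 = 36/6 = 6
te_Imaging = (4 + 4·7 + 16)/6 = 48/6 = 8
te_Data extraction = (1 + 4·6 + 17)/6 = 42/6 = 7
te_Statistical analysis = (1 + 4·6 + 17)/6 = 42/6 = 7

Forward pass:
ES_Sample prep = 0; EF_Sample prep = 4
ES_Run assay = 4; EF_Run assay = 4+10 = 14
ES_Incubation = 4; EF_Incubation = 4+6 = 10
ES_Imaging = max(EF_Run assay=14, EF_Incubation=10) = 14; EF_Imaging = 14+8 = 22
ES_Data extraction = max(EF_Sample prep=4, EF_Run assay=14) = 14; EF_Data extraction = 14+7 = 21
ES_Statistical analysis = max(EF_Imaging=22, EF_Data extraction=21) = 22; EF_Statistical analysis = 22+7 = 29
Expected project duration μ = 29 weeks. Critical path: Sample prep → Run assay → Imaging → Statistical analysis.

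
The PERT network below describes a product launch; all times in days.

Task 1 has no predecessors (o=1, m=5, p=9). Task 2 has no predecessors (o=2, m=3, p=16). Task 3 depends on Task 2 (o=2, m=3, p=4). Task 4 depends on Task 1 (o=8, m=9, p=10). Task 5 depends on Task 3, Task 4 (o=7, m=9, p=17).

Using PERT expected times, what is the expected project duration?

te_Task 1 = (1 + 4·5 + 9)/6 = 30/6 = 5
te_Task 2 = (2 + 4·3 + 16)/6 = 30/6 = 5
te_Task 3 = (2 + 4·3 + 4)/6 = 18/6 = 3
te_Task 4 = (8 + 4·9 + 10)/6 = 54/6 = 9
te_Task 5 = (7 + 4·9 + 17)/6 = 60/6 = 10

Forward pass:
ES_Task 1 = 0; EF_Task 1 = 5
ES_Task 2 = 0; EF_Task 2 = 5
ES_Task 3 = 5; EF_Task 3 = 5+3 = 8
ES_Task 4 = 5; EF_Task 4 = 5+9 = 14
ES_Task 5 = max(EF_Task 3=8, EF_Task 4=14) = 14; EF_Task 5 = 14+10 = 24
Expected project duration μ = 24 days. Critical path: Task 1 → Task 4 → Task 5.

24 days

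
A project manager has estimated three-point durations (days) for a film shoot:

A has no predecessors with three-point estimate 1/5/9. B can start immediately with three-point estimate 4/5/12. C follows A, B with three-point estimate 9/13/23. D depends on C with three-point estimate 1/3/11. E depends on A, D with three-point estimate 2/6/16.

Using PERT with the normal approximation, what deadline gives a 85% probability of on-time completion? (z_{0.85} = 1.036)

35.1 days

te_A = (1 + 4·5 + 9)/6 = 30/6 = 5; σ²_A = ((9−1)/6)² = 1.778
te_B = (4 + 4·5 + 12)/6 = 36/6 = 6; σ²_B = ((12−4)/6)² = 1.778
te_C = (9 + 4·13 + 23)/6 = 84/6 = 14; σ²_C = ((23−9)/6)² = 5.444
te_D = (1 + 4·3 + 11)/6 = 24/6 = 4; σ²_D = ((11−1)/6)² = 2.778
te_E = (2 + 4·6 + 16)/6 = 42/6 = 7; σ²_E = ((16−2)/6)² = 5.444

Forward pass:
ES_A = 0; EF_A = 5
ES_B = 0; EF_B = 6
ES_C = max(EF_A=5, EF_B=6) = 6; EF_C = 6+14 = 20
ES_D = 20; EF_D = 20+4 = 24
ES_E = max(EF_A=5, EF_D=24) = 24; EF_E = 24+7 = 31
Expected project duration μ = 31 days. Critical path: B → C → D → E.

Variance along critical path = 1.778 + 5.444 + 2.778 + 5.444 = 15.444; σ = 3.930 days.
D = μ + z·σ = 31 + 1.036·3.930 = 35.1 days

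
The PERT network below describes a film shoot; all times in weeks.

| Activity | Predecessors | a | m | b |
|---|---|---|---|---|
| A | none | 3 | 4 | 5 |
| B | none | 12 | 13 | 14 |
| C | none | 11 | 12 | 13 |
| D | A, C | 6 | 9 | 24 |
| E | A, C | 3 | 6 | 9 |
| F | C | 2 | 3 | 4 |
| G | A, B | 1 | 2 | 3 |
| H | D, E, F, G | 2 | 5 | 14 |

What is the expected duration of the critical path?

29 weeks

te_A = (3 + 4·4 + 5)/6 = 24/6 = 4
te_B = (12 + 4·13 + 14)/6 = 78/6 = 13
te_C = (11 + 4·12 + 13)/6 = 72/6 = 12
te_D = (6 + 4·9 + 24)/6 = 66/6 = 11
te_E = (3 + 4·6 + 9)/6 = 36/6 = 6
te_F = (2 + 4·3 + 4)/6 = 18/6 = 3
te_G = (1 + 4·2 + 3)/6 = 12/6 = 2
te_H = (2 + 4·5 + 14)/6 = 36/6 = 6

Forward pass:
ES_A = 0; EF_A = 4
ES_B = 0; EF_B = 13
ES_C = 0; EF_C = 12
ES_D = max(EF_A=4, EF_C=12) = 12; EF_D = 12+11 = 23
ES_E = max(EF_A=4, EF_C=12) = 12; EF_E = 12+6 = 18
ES_F = 12; EF_F = 12+3 = 15
ES_G = max(EF_A=4, EF_B=13) = 13; EF_G = 13+2 = 15
ES_H = max(EF_D=23, EF_E=18, EF_F=15, EF_G=15) = 23; EF_H = 23+6 = 29
Expected project duration μ = 29 weeks. Critical path: C → D → H.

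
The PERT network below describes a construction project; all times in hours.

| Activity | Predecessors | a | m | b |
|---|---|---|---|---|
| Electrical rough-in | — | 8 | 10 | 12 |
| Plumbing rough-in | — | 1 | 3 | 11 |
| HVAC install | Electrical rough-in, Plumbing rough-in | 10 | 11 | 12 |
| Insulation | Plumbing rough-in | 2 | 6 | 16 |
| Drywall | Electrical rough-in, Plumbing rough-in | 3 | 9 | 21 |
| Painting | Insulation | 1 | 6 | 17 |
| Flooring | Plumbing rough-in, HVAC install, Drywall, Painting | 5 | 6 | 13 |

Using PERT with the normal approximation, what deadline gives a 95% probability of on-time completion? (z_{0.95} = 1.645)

30.5 hours

te_Electrical rough-in = (8 + 4·10 + 12)/6 = 60/6 = 10; σ²_Electrical rough-in = ((12−8)/6)² = 0.444
te_Plumbing rough-in = (1 + 4·3 + 11)/6 = 24/6 = 4; σ²_Plumbing rough-in = ((11−1)/6)² = 2.778
te_HVAC install = (10 + 4·11 + 12)/6 = 66/6 = 11; σ²_HVAC install = ((12−10)/6)² = 0.111
te_Insulation = (2 + 4·6 + 16)/6 = 42/6 = 7; σ²_Insulation = ((16−2)/6)² = 5.444
te_Drywall = (3 + 4·9 + 21)/6 = 60/6 = 10; σ²_Drywall = ((21−3)/6)² = 9.000
te_Painting = (1 + 4·6 + 17)/6 = 42/6 = 7; σ²_Painting = ((17−1)/6)² = 7.111
te_Flooring = (5 + 4·6 + 13)/6 = 42/6 = 7; σ²_Flooring = ((13−5)/6)² = 1.778

Forward pass:
ES_Electrical rough-in = 0; EF_Electrical rough-in = 10
ES_Plumbing rough-in = 0; EF_Plumbing rough-in = 4
ES_HVAC install = max(EF_Electrical rough-in=10, EF_Plumbing rough-in=4) = 10; EF_HVAC install = 10+11 = 21
ES_Insulation = 4; EF_Insulation = 4+7 = 11
ES_Drywall = max(EF_Electrical rough-in=10, EF_Plumbing rough-in=4) = 10; EF_Drywall = 10+10 = 20
ES_Painting = 11; EF_Painting = 11+7 = 18
ES_Flooring = max(EF_Plumbing rough-in=4, EF_HVAC install=21, EF_Drywall=20, EF_Painting=18) = 21; EF_Flooring = 21+7 = 28
Expected project duration μ = 28 hours. Critical path: Electrical rough-in → HVAC install → Flooring.

Variance along critical path = 0.444 + 0.111 + 1.778 = 2.333; σ = 1.528 hours.
D = μ + z·σ = 28 + 1.645·1.528 = 30.5 hours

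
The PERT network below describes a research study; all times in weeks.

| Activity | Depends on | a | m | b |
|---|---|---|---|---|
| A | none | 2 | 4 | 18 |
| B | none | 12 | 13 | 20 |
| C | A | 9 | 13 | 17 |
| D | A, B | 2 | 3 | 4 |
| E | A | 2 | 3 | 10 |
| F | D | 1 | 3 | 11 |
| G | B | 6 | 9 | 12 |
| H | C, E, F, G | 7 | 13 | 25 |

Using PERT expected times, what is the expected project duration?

37 weeks

te_A = (2 + 4·4 + 18)/6 = 36/6 = 6
te_B = (12 + 4·13 + 20)/6 = 84/6 = 14
te_C = (9 + 4·13 + 17)/6 = 78/6 = 13
te_D = (2 + 4·3 + 4)/6 = 18/6 = 3
te_E = (2 + 4·3 + 10)/6 = 24/6 = 4
te_F = (1 + 4·3 + 11)/6 = 24/6 = 4
te_G = (6 + 4·9 + 12)/6 = 54/6 = 9
te_H = (7 + 4·13 + 25)/6 = 84/6 = 14

Forward pass:
ES_A = 0; EF_A = 6
ES_B = 0; EF_B = 14
ES_C = 6; EF_C = 6+13 = 19
ES_D = max(EF_A=6, EF_B=14) = 14; EF_D = 14+3 = 17
ES_E = 6; EF_E = 6+4 = 10
ES_F = 17; EF_F = 17+4 = 21
ES_G = 14; EF_G = 14+9 = 23
ES_H = max(EF_C=19, EF_E=10, EF_F=21, EF_G=23) = 23; EF_H = 23+14 = 37
Expected project duration μ = 37 weeks. Critical path: B → G → H.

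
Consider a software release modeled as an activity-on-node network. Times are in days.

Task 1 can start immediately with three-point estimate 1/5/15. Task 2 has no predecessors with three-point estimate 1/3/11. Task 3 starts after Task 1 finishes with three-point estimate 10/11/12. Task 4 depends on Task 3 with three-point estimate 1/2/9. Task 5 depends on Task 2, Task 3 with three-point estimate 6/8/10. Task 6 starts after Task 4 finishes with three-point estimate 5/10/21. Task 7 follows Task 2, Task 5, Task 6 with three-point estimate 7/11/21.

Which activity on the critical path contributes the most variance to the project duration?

Task 6

te_Task 1 = (1 + 4·5 + 15)/6 = 36/6 = 6; σ²_Task 1 = ((15−1)/6)² = 5.444
te_Task 2 = (1 + 4·3 + 11)/6 = 24/6 = 4; σ²_Task 2 = ((11−1)/6)² = 2.778
te_Task 3 = (10 + 4·11 + 12)/6 = 66/6 = 11; σ²_Task 3 = ((12−10)/6)² = 0.111
te_Task 4 = (1 + 4·2 + 9)/6 = 18/6 = 3; σ²_Task 4 = ((9−1)/6)² = 1.778
te_Task 5 = (6 + 4·8 + 10)/6 = 48/6 = 8; σ²_Task 5 = ((10−6)/6)² = 0.444
te_Task 6 = (5 + 4·10 + 21)/6 = 66/6 = 11; σ²_Task 6 = ((21−5)/6)² = 7.111
te_Task 7 = (7 + 4·11 + 21)/6 = 72/6 = 12; σ²_Task 7 = ((21−7)/6)² = 5.444

Forward pass:
ES_Task 1 = 0; EF_Task 1 = 6
ES_Task 2 = 0; EF_Task 2 = 4
ES_Task 3 = 6; EF_Task 3 = 6+11 = 17
ES_Task 4 = 17; EF_Task 4 = 17+3 = 20
ES_Task 5 = max(EF_Task 2=4, EF_Task 3=17) = 17; EF_Task 5 = 17+8 = 25
ES_Task 6 = 20; EF_Task 6 = 20+11 = 31
ES_Task 7 = max(EF_Task 2=4, EF_Task 5=25, EF_Task 6=31) = 31; EF_Task 7 = 31+12 = 43
Expected project duration μ = 43 days. Critical path: Task 1 → Task 3 → Task 4 → Task 6 → Task 7.

Variances on critical path: σ²_Task 1=5.444, σ²_Task 3=0.111, σ²_Task 4=1.778, σ²_Task 6=7.111, σ²_Task 7=5.444.
Largest is σ²_Task 6 = 7.111.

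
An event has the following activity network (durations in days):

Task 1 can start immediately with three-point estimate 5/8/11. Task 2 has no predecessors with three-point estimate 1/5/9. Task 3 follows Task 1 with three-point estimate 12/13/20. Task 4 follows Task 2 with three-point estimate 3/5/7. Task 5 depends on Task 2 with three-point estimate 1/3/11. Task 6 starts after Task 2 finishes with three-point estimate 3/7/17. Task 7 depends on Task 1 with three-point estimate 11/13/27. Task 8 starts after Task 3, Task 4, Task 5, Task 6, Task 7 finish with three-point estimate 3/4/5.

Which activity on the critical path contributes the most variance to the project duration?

Task 7

te_Task 1 = (5 + 4·8 + 11)/6 = 48/6 = 8; σ²_Task 1 = ((11−5)/6)² = 1.000
te_Task 2 = (1 + 4·5 + 9)/6 = 30/6 = 5; σ²_Task 2 = ((9−1)/6)² = 1.778
te_Task 3 = (12 + 4·13 + 20)/6 = 84/6 = 14; σ²_Task 3 = ((20−12)/6)² = 1.778
te_Task 4 = (3 + 4·5 + 7)/6 = 30/6 = 5; σ²_Task 4 = ((7−3)/6)² = 0.444
te_Task 5 = (1 + 4·3 + 11)/6 = 24/6 = 4; σ²_Task 5 = ((11−1)/6)² = 2.778
te_Task 6 = (3 + 4·7 + 17)/6 = 48/6 = 8; σ²_Task 6 = ((17−3)/6)² = 5.444
te_Task 7 = (11 + 4·13 + 27)/6 = 90/6 = 15; σ²_Task 7 = ((27−11)/6)² = 7.111
te_Task 8 = (3 + 4·4 + 5)/6 = 24/6 = 4; σ²_Task 8 = ((5−3)/6)² = 0.111

Forward pass:
ES_Task 1 = 0; EF_Task 1 = 8
ES_Task 2 = 0; EF_Task 2 = 5
ES_Task 3 = 8; EF_Task 3 = 8+14 = 22
ES_Task 4 = 5; EF_Task 4 = 5+5 = 10
ES_Task 5 = 5; EF_Task 5 = 5+4 = 9
ES_Task 6 = 5; EF_Task 6 = 5+8 = 13
ES_Task 7 = 8; EF_Task 7 = 8+15 = 23
ES_Task 8 = max(EF_Task 3=22, EF_Task 4=10, EF_Task 5=9, EF_Task 6=13, EF_Task 7=23) = 23; EF_Task 8 = 23+4 = 27
Expected project duration μ = 27 days. Critical path: Task 1 → Task 7 → Task 8.

Variances on critical path: σ²_Task 1=1.000, σ²_Task 7=7.111, σ²_Task 8=0.111.
Largest is σ²_Task 7 = 7.111.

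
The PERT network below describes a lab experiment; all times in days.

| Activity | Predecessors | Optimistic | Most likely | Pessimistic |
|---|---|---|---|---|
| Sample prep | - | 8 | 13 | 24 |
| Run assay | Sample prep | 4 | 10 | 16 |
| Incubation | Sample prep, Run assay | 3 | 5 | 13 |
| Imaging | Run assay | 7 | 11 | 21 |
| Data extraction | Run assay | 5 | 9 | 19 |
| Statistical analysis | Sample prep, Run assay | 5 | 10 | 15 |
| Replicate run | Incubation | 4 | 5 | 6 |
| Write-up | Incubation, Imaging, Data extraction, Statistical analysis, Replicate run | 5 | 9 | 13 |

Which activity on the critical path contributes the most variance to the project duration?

te_Sample prep = (8 + 4·13 + 24)/6 = 84/6 = 14; σ²_Sample prep = ((24−8)/6)² = 7.111
te_Run assay = (4 + 4·10 + 16)/6 = 60/6 = 10; σ²_Run assay = ((16−4)/6)² = 4.000
te_Incubation = (3 + 4·5 + 13)/6 = 36/6 = 6; σ²_Incubation = ((13−3)/6)² = 2.778
te_Imaging = (7 + 4·11 + 21)/6 = 72/6 = 12; σ²_Imaging = ((21−7)/6)² = 5.444
te_Data extraction = (5 + 4·9 + 19)/6 = 60/6 = 10; σ²_Data extraction = ((19−5)/6)² = 5.444
te_Statistical analysis = (5 + 4·10 + 15)/6 = 60/6 = 10; σ²_Statistical analysis = ((15−5)/6)² = 2.778
te_Replicate run = (4 + 4·5 + 6)/6 = 30/6 = 5; σ²_Replicate run = ((6−4)/6)² = 0.111
te_Write-up = (5 + 4·9 + 13)/6 = 54/6 = 9; σ²_Write-up = ((13−5)/6)² = 1.778

Forward pass:
ES_Sample prep = 0; EF_Sample prep = 14
ES_Run assay = 14; EF_Run assay = 14+10 = 24
ES_Incubation = max(EF_Sample prep=14, EF_Run assay=24) = 24; EF_Incubation = 24+6 = 30
ES_Imaging = 24; EF_Imaging = 24+12 = 36
ES_Data extraction = 24; EF_Data extraction = 24+10 = 34
ES_Statistical analysis = max(EF_Sample prep=14, EF_Run assay=24) = 24; EF_Statistical analysis = 24+10 = 34
ES_Replicate run = 30; EF_Replicate run = 30+5 = 35
ES_Write-up = max(EF_Incubation=30, EF_Imaging=36, EF_Data extraction=34, EF_Statistical analysis=34, EF_Replicate run=35) = 36; EF_Write-up = 36+9 = 45
Expected project duration μ = 45 days. Critical path: Sample prep → Run assay → Imaging → Write-up.

Variances on critical path: σ²_Sample prep=7.111, σ²_Run assay=4.000, σ²_Imaging=5.444, σ²_Write-up=1.778.
Largest is σ²_Sample prep = 7.111.

Sample prep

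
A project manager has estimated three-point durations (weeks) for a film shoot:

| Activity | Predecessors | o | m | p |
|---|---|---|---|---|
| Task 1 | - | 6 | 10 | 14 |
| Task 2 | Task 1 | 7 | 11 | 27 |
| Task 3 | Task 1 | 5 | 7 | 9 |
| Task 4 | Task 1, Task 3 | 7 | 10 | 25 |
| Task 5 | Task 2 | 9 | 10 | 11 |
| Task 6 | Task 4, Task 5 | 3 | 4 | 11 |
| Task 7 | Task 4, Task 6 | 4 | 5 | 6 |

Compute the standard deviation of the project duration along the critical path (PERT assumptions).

3.86 weeks

te_Task 1 = (6 + 4·10 + 14)/6 = 60/6 = 10; σ²_Task 1 = ((14−6)/6)² = 1.778
te_Task 2 = (7 + 4·11 + 27)/6 = 78/6 = 13; σ²_Task 2 = ((27−7)/6)² = 11.111
te_Task 3 = (5 + 4·7 + 9)/6 = 42/6 = 7; σ²_Task 3 = ((9−5)/6)² = 0.444
te_Task 4 = (7 + 4·10 + 25)/6 = 72/6 = 12; σ²_Task 4 = ((25−7)/6)² = 9.000
te_Task 5 = (9 + 4·10 + 11)/6 = 60/6 = 10; σ²_Task 5 = ((11−9)/6)² = 0.111
te_Task 6 = (3 + 4·4 + 11)/6 = 30/6 = 5; σ²_Task 6 = ((11−3)/6)² = 1.778
te_Task 7 = (4 + 4·5 + 6)/6 = 30/6 = 5; σ²_Task 7 = ((6−4)/6)² = 0.111

Forward pass:
ES_Task 1 = 0; EF_Task 1 = 10
ES_Task 2 = 10; EF_Task 2 = 10+13 = 23
ES_Task 3 = 10; EF_Task 3 = 10+7 = 17
ES_Task 4 = max(EF_Task 1=10, EF_Task 3=17) = 17; EF_Task 4 = 17+12 = 29
ES_Task 5 = 23; EF_Task 5 = 23+10 = 33
ES_Task 6 = max(EF_Task 4=29, EF_Task 5=33) = 33; EF_Task 6 = 33+5 = 38
ES_Task 7 = max(EF_Task 4=29, EF_Task 6=38) = 38; EF_Task 7 = 38+5 = 43
Expected project duration μ = 43 weeks. Critical path: Task 1 → Task 2 → Task 5 → Task 6 → Task 7.

Variance along critical path = 1.778 + 11.111 + 0.111 + 1.778 + 0.111 = 14.889
σ = √14.889 = 3.859 weeks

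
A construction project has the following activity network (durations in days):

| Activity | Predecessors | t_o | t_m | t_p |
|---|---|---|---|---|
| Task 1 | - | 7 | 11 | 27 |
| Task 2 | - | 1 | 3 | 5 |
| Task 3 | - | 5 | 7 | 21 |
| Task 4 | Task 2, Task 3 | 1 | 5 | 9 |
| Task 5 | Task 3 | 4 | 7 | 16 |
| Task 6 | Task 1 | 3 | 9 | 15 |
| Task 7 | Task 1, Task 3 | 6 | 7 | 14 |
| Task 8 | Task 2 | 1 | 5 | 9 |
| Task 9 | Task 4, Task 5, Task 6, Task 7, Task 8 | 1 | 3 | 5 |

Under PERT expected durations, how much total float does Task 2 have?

14 days

te_Task 1 = (7 + 4·11 + 27)/6 = 78/6 = 13
te_Task 2 = (1 + 4·3 + 5)/6 = 18/6 = 3
te_Task 3 = (5 + 4·7 + 21)/6 = 54/6 = 9
te_Task 4 = (1 + 4·5 + 9)/6 = 30/6 = 5
te_Task 5 = (4 + 4·7 + 16)/6 = 48/6 = 8
te_Task 6 = (3 + 4·9 + 15)/6 = 54/6 = 9
te_Task 7 = (6 + 4·7 + 14)/6 = 48/6 = 8
te_Task 8 = (1 + 4·5 + 9)/6 = 30/6 = 5
te_Task 9 = (1 + 4·3 + 5)/6 = 18/6 = 3

Forward pass:
ES_Task 1 = 0; EF_Task 1 = 13
ES_Task 2 = 0; EF_Task 2 = 3
ES_Task 3 = 0; EF_Task 3 = 9
ES_Task 4 = max(EF_Task 2=3, EF_Task 3=9) = 9; EF_Task 4 = 9+5 = 14
ES_Task 5 = 9; EF_Task 5 = 9+8 = 17
ES_Task 6 = 13; EF_Task 6 = 13+9 = 22
ES_Task 7 = max(EF_Task 1=13, EF_Task 3=9) = 13; EF_Task 7 = 13+8 = 21
ES_Task 8 = 3; EF_Task 8 = 3+5 = 8
ES_Task 9 = max(EF_Task 4=14, EF_Task 5=17, EF_Task 6=22, EF_Task 7=21, EF_Task 8=8) = 22; EF_Task 9 = 22+3 = 25
Expected project duration μ = 25 days. Critical path: Task 1 → Task 6 → Task 9.

Backward pass:
LF_Task 9 = 25; LS_Task 9 = 25−3 = 22
LF_Task 8 = LS_Task 9 = 22; LS_Task 8 = 22−5 = 17
LF_Task 7 = LS_Task 9 = 22; LS_Task 7 = 22−8 = 14
LF_Task 6 = LS_Task 9 = 22; LS_Task 6 = 22−9 = 13
LF_Task 5 = LS_Task 9 = 22; LS_Task 5 = 22−8 = 14
LF_Task 4 = LS_Task 9 = 22; LS_Task 4 = 22−5 = 17
LF_Task 3 = min(LS_Task 4=17, LS_Task 5=14, LS_Task 7=14) = 14; LS_Task 3 = 14−9 = 5
LF_Task 2 = min(LS_Task 4=17, LS_Task 8=17) = 17; LS_Task 2 = 17−3 = 14
LF_Task 1 = min(LS_Task 6=13, LS_Task 7=14) = 13; LS_Task 1 = 13−13 = 0
Slack_Task 2 = LS_Task 2 − ES_Task 2 = 14 − 0 = 14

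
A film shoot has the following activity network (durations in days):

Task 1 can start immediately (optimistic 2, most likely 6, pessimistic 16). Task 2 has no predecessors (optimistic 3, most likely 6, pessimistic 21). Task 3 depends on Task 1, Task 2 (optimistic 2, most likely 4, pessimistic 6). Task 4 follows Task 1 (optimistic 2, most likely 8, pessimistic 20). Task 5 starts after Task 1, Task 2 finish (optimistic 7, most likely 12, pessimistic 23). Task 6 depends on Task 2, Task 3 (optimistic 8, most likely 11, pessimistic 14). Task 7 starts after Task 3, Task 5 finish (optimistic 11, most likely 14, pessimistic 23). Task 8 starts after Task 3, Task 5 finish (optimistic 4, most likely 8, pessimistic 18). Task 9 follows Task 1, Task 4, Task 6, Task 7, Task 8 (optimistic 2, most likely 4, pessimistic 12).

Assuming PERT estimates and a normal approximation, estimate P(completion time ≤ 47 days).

te_Task 1 = (2 + 4·6 + 16)/6 = 42/6 = 7; σ²_Task 1 = ((16−2)/6)² = 5.444
te_Task 2 = (3 + 4·6 + 21)/6 = 48/6 = 8; σ²_Task 2 = ((21−3)/6)² = 9.000
te_Task 3 = (2 + 4·4 + 6)/6 = 24/6 = 4; σ²_Task 3 = ((6−2)/6)² = 0.444
te_Task 4 = (2 + 4·8 + 20)/6 = 54/6 = 9; σ²_Task 4 = ((20−2)/6)² = 9.000
te_Task 5 = (7 + 4·12 + 23)/6 = 78/6 = 13; σ²_Task 5 = ((23−7)/6)² = 7.111
te_Task 6 = (8 + 4·11 + 14)/6 = 66/6 = 11; σ²_Task 6 = ((14−8)/6)² = 1.000
te_Task 7 = (11 + 4·14 + 23)/6 = 90/6 = 15; σ²_Task 7 = ((23−11)/6)² = 4.000
te_Task 8 = (4 + 4·8 + 18)/6 = 54/6 = 9; σ²_Task 8 = ((18−4)/6)² = 5.444
te_Task 9 = (2 + 4·4 + 12)/6 = 30/6 = 5; σ²_Task 9 = ((12−2)/6)² = 2.778

Forward pass:
ES_Task 1 = 0; EF_Task 1 = 7
ES_Task 2 = 0; EF_Task 2 = 8
ES_Task 3 = max(EF_Task 1=7, EF_Task 2=8) = 8; EF_Task 3 = 8+4 = 12
ES_Task 4 = 7; EF_Task 4 = 7+9 = 16
ES_Task 5 = max(EF_Task 1=7, EF_Task 2=8) = 8; EF_Task 5 = 8+13 = 21
ES_Task 6 = max(EF_Task 2=8, EF_Task 3=12) = 12; EF_Task 6 = 12+11 = 23
ES_Task 7 = max(EF_Task 3=12, EF_Task 5=21) = 21; EF_Task 7 = 21+15 = 36
ES_Task 8 = max(EF_Task 3=12, EF_Task 5=21) = 21; EF_Task 8 = 21+9 = 30
ES_Task 9 = max(EF_Task 1=7, EF_Task 4=16, EF_Task 6=23, EF_Task 7=36, EF_Task 8=30) = 36; EF_Task 9 = 36+5 = 41
Expected project duration μ = 41 days. Critical path: Task 2 → Task 5 → Task 7 → Task 9.

Variance along critical path = 9.000 + 7.111 + 4.000 + 2.778 = 22.889; σ = √22.889 = 4.784 days.
Z = (47 − 41) / 4.784 = 1.254
P(T ≤ 47) = Φ(1.254) ≈ 0.895

0.895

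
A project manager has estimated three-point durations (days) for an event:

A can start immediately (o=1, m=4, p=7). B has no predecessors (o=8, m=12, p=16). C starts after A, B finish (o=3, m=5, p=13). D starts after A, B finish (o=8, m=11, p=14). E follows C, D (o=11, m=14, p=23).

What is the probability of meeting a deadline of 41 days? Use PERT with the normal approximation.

0.875

te_A = (1 + 4·4 + 7)/6 = 24/6 = 4; σ²_A = ((7−1)/6)² = 1.000
te_B = (8 + 4·12 + 16)/6 = 72/6 = 12; σ²_B = ((16−8)/6)² = 1.778
te_C = (3 + 4·5 + 13)/6 = 36/6 = 6; σ²_C = ((13−3)/6)² = 2.778
te_D = (8 + 4·11 + 14)/6 = 66/6 = 11; σ²_D = ((14−8)/6)² = 1.000
te_E = (11 + 4·14 + 23)/6 = 90/6 = 15; σ²_E = ((23−11)/6)² = 4.000

Forward pass:
ES_A = 0; EF_A = 4
ES_B = 0; EF_B = 12
ES_C = max(EF_A=4, EF_B=12) = 12; EF_C = 12+6 = 18
ES_D = max(EF_A=4, EF_B=12) = 12; EF_D = 12+11 = 23
ES_E = max(EF_C=18, EF_D=23) = 23; EF_E = 23+15 = 38
Expected project duration μ = 38 days. Critical path: B → D → E.

Variance along critical path = 1.778 + 1.000 + 4.000 = 6.778; σ = √6.778 = 2.603 days.
Z = (41 − 38) / 2.603 = 1.152
P(T ≤ 41) = Φ(1.152) ≈ 0.875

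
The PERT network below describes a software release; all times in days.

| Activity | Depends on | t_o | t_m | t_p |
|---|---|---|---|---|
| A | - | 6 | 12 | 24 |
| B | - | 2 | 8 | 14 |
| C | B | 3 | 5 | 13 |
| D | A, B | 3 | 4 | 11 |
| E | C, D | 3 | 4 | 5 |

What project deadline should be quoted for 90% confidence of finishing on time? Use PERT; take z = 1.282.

te_A = (6 + 4·12 + 24)/6 = 78/6 = 13; σ²_A = ((24−6)/6)² = 9.000
te_B = (2 + 4·8 + 14)/6 = 48/6 = 8; σ²_B = ((14−2)/6)² = 4.000
te_C = (3 + 4·5 + 13)/6 = 36/6 = 6; σ²_C = ((13−3)/6)² = 2.778
te_D = (3 + 4·4 + 11)/6 = 30/6 = 5; σ²_D = ((11−3)/6)² = 1.778
te_E = (3 + 4·4 + 5)/6 = 24/6 = 4; σ²_E = ((5−3)/6)² = 0.111

Forward pass:
ES_A = 0; EF_A = 13
ES_B = 0; EF_B = 8
ES_C = 8; EF_C = 8+6 = 14
ES_D = max(EF_A=13, EF_B=8) = 13; EF_D = 13+5 = 18
ES_E = max(EF_C=14, EF_D=18) = 18; EF_E = 18+4 = 22
Expected project duration μ = 22 days. Critical path: A → D → E.

Variance along critical path = 9.000 + 1.778 + 0.111 = 10.889; σ = 3.300 days.
D = μ + z·σ = 22 + 1.282·3.300 = 26.2 days

26.2 days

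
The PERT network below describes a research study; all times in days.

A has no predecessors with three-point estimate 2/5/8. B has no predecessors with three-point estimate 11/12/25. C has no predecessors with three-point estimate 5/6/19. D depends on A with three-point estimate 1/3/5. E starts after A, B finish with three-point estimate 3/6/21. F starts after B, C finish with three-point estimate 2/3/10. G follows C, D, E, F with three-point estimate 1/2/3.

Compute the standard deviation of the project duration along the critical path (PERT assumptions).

3.82 days

te_A = (2 + 4·5 + 8)/6 = 30/6 = 5; σ²_A = ((8−2)/6)² = 1.000
te_B = (11 + 4·12 + 25)/6 = 84/6 = 14; σ²_B = ((25−11)/6)² = 5.444
te_C = (5 + 4·6 + 19)/6 = 48/6 = 8; σ²_C = ((19−5)/6)² = 5.444
te_D = (1 + 4·3 + 5)/6 = 18/6 = 3; σ²_D = ((5−1)/6)² = 0.444
te_E = (3 + 4·6 + 21)/6 = 48/6 = 8; σ²_E = ((21−3)/6)² = 9.000
te_F = (2 + 4·3 + 10)/6 = 24/6 = 4; σ²_F = ((10−2)/6)² = 1.778
te_G = (1 + 4·2 + 3)/6 = 12/6 = 2; σ²_G = ((3−1)/6)² = 0.111

Forward pass:
ES_A = 0; EF_A = 5
ES_B = 0; EF_B = 14
ES_C = 0; EF_C = 8
ES_D = 5; EF_D = 5+3 = 8
ES_E = max(EF_A=5, EF_B=14) = 14; EF_E = 14+8 = 22
ES_F = max(EF_B=14, EF_C=8) = 14; EF_F = 14+4 = 18
ES_G = max(EF_C=8, EF_D=8, EF_E=22, EF_F=18) = 22; EF_G = 22+2 = 24
Expected project duration μ = 24 days. Critical path: B → E → G.

Variance along critical path = 5.444 + 9.000 + 0.111 = 14.556
σ = √14.556 = 3.815 days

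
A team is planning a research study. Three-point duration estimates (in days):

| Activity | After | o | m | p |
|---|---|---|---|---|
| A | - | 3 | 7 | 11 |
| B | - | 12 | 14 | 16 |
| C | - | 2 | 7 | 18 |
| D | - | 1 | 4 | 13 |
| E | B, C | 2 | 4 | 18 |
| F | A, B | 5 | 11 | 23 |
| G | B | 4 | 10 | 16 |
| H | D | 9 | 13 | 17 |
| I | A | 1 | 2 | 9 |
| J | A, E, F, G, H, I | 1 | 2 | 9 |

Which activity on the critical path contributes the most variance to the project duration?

F

te_A = (3 + 4·7 + 11)/6 = 42/6 = 7; σ²_A = ((11−3)/6)² = 1.778
te_B = (12 + 4·14 + 16)/6 = 84/6 = 14; σ²_B = ((16−12)/6)² = 0.444
te_C = (2 + 4·7 + 18)/6 = 48/6 = 8; σ²_C = ((18−2)/6)² = 7.111
te_D = (1 + 4·4 + 13)/6 = 30/6 = 5; σ²_D = ((13−1)/6)² = 4.000
te_E = (2 + 4·4 + 18)/6 = 36/6 = 6; σ²_E = ((18−2)/6)² = 7.111
te_F = (5 + 4·11 + 23)/6 = 72/6 = 12; σ²_F = ((23−5)/6)² = 9.000
te_G = (4 + 4·10 + 16)/6 = 60/6 = 10; σ²_G = ((16−4)/6)² = 4.000
te_H = (9 + 4·13 + 17)/6 = 78/6 = 13; σ²_H = ((17−9)/6)² = 1.778
te_I = (1 + 4·2 + 9)/6 = 18/6 = 3; σ²_I = ((9−1)/6)² = 1.778
te_J = (1 + 4·2 + 9)/6 = 18/6 = 3; σ²_J = ((9−1)/6)² = 1.778

Forward pass:
ES_A = 0; EF_A = 7
ES_B = 0; EF_B = 14
ES_C = 0; EF_C = 8
ES_D = 0; EF_D = 5
ES_E = max(EF_B=14, EF_C=8) = 14; EF_E = 14+6 = 20
ES_F = max(EF_A=7, EF_B=14) = 14; EF_F = 14+12 = 26
ES_G = 14; EF_G = 14+10 = 24
ES_H = 5; EF_H = 5+13 = 18
ES_I = 7; EF_I = 7+3 = 10
ES_J = max(EF_A=7, EF_E=20, EF_F=26, EF_G=24, EF_H=18, EF_I=10) = 26; EF_J = 26+3 = 29
Expected project duration μ = 29 days. Critical path: B → F → J.

Variances on critical path: σ²_B=0.444, σ²_F=9.000, σ²_J=1.778.
Largest is σ²_F = 9.000.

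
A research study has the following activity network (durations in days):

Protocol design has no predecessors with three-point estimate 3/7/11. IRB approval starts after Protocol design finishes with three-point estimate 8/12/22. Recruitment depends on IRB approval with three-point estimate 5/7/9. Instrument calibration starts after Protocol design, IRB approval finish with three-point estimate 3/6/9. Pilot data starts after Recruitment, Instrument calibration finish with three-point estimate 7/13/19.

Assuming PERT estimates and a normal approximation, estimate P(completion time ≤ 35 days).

te_Protocol design = (3 + 4·7 + 11)/6 = 42/6 = 7; σ²_Protocol design = ((11−3)/6)² = 1.778
te_IRB approval = (8 + 4·12 + 22)/6 = 78/6 = 13; σ²_IRB approval = ((22−8)/6)² = 5.444
te_Recruitment = (5 + 4·7 + 9)/6 = 42/6 = 7; σ²_Recruitment = ((9−5)/6)² = 0.444
te_Instrument calibration = (3 + 4·6 + 9)/6 = 36/6 = 6; σ²_Instrument calibration = ((9−3)/6)² = 1.000
te_Pilot data = (7 + 4·13 + 19)/6 = 78/6 = 13; σ²_Pilot data = ((19−7)/6)² = 4.000

Forward pass:
ES_Protocol design = 0; EF_Protocol design = 7
ES_IRB approval = 7; EF_IRB approval = 7+13 = 20
ES_Recruitment = 20; EF_Recruitment = 20+7 = 27
ES_Instrument calibration = max(EF_Protocol design=7, EF_IRB approval=20) = 20; EF_Instrument calibration = 20+6 = 26
ES_Pilot data = max(EF_Recruitment=27, EF_Instrument calibration=26) = 27; EF_Pilot data = 27+13 = 40
Expected project duration μ = 40 days. Critical path: Protocol design → IRB approval → Recruitment → Pilot data.

Variance along critical path = 1.778 + 5.444 + 0.444 + 4.000 = 11.667; σ = √11.667 = 3.416 days.
Z = (35 − 40) / 3.416 = -1.464
P(T ≤ 35) = Φ(-1.464) ≈ 0.072

0.072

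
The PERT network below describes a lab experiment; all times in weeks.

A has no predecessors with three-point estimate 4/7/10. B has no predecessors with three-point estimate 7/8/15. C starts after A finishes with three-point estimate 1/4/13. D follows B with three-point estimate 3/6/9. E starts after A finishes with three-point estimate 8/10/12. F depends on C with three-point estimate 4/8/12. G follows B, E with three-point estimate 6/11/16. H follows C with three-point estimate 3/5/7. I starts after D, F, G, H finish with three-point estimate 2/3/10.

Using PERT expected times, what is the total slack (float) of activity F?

te_A = (4 + 4·7 + 10)/6 = 42/6 = 7
te_B = (7 + 4·8 + 15)/6 = 54/6 = 9
te_C = (1 + 4·4 + 13)/6 = 30/6 = 5
te_D = (3 + 4·6 + 9)/6 = 36/6 = 6
te_E = (8 + 4·10 + 12)/6 = 60/6 = 10
te_F = (4 + 4·8 + 12)/6 = 48/6 = 8
te_G = (6 + 4·11 + 16)/6 = 66/6 = 11
te_H = (3 + 4·5 + 7)/6 = 30/6 = 5
te_I = (2 + 4·3 + 10)/6 = 24/6 = 4

Forward pass:
ES_A = 0; EF_A = 7
ES_B = 0; EF_B = 9
ES_C = 7; EF_C = 7+5 = 12
ES_D = 9; EF_D = 9+6 = 15
ES_E = 7; EF_E = 7+10 = 17
ES_F = 12; EF_F = 12+8 = 20
ES_G = max(EF_B=9, EF_E=17) = 17; EF_G = 17+11 = 28
ES_H = 12; EF_H = 12+5 = 17
ES_I = max(EF_D=15, EF_F=20, EF_G=28, EF_H=17) = 28; EF_I = 28+4 = 32
Expected project duration μ = 32 weeks. Critical path: A → E → G → I.

Backward pass:
LF_I = 32; LS_I = 32−4 = 28
LF_H = LS_I = 28; LS_H = 28−5 = 23
LF_G = LS_I = 28; LS_G = 28−11 = 17
LF_F = LS_I = 28; LS_F = 28−8 = 20
LF_E = LS_G = 17; LS_E = 17−10 = 7
LF_D = LS_I = 28; LS_D = 28−6 = 22
LF_C = min(LS_F=20, LS_H=23) = 20; LS_C = 20−5 = 15
LF_B = min(LS_D=22, LS_G=17) = 17; LS_B = 17−9 = 8
LF_A = min(LS_C=15, LS_E=7) = 7; LS_A = 7−7 = 0
Slack_F = LS_F − ES_F = 20 − 12 = 8

8 weeks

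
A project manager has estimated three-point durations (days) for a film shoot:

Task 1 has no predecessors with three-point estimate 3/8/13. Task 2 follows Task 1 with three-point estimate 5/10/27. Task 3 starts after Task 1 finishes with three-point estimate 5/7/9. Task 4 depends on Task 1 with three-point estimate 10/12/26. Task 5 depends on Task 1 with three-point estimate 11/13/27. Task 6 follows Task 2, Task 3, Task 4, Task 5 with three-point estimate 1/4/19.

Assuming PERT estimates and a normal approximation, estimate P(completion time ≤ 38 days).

0.981

te_Task 1 = (3 + 4·8 + 13)/6 = 48/6 = 8; σ²_Task 1 = ((13−3)/6)² = 2.778
te_Task 2 = (5 + 4·10 + 27)/6 = 72/6 = 12; σ²_Task 2 = ((27−5)/6)² = 13.444
te_Task 3 = (5 + 4·7 + 9)/6 = 42/6 = 7; σ²_Task 3 = ((9−5)/6)² = 0.444
te_Task 4 = (10 + 4·12 + 26)/6 = 84/6 = 14; σ²_Task 4 = ((26−10)/6)² = 7.111
te_Task 5 = (11 + 4·13 + 27)/6 = 90/6 = 15; σ²_Task 5 = ((27−11)/6)² = 7.111
te_Task 6 = (1 + 4·4 + 19)/6 = 36/6 = 6; σ²_Task 6 = ((19−1)/6)² = 9.000

Forward pass:
ES_Task 1 = 0; EF_Task 1 = 8
ES_Task 2 = 8; EF_Task 2 = 8+12 = 20
ES_Task 3 = 8; EF_Task 3 = 8+7 = 15
ES_Task 4 = 8; EF_Task 4 = 8+14 = 22
ES_Task 5 = 8; EF_Task 5 = 8+15 = 23
ES_Task 6 = max(EF_Task 2=20, EF_Task 3=15, EF_Task 4=22, EF_Task 5=23) = 23; EF_Task 6 = 23+6 = 29
Expected project duration μ = 29 days. Critical path: Task 1 → Task 5 → Task 6.

Variance along critical path = 2.778 + 7.111 + 9.000 = 18.889; σ = √18.889 = 4.346 days.
Z = (38 − 29) / 4.346 = 2.071
P(T ≤ 38) = Φ(2.071) ≈ 0.981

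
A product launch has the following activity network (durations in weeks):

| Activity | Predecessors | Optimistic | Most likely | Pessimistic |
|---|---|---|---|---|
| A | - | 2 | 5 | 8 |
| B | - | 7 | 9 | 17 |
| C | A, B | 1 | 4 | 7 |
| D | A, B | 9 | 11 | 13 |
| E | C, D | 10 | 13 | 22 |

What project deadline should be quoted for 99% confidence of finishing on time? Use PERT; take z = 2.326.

41.3 weeks

te_A = (2 + 4·5 + 8)/6 = 30/6 = 5; σ²_A = ((8−2)/6)² = 1.000
te_B = (7 + 4·9 + 17)/6 = 60/6 = 10; σ²_B = ((17−7)/6)² = 2.778
te_C = (1 + 4·4 + 7)/6 = 24/6 = 4; σ²_C = ((7−1)/6)² = 1.000
te_D = (9 + 4·11 + 13)/6 = 66/6 = 11; σ²_D = ((13−9)/6)² = 0.444
te_E = (10 + 4·13 + 22)/6 = 84/6 = 14; σ²_E = ((22−10)/6)² = 4.000

Forward pass:
ES_A = 0; EF_A = 5
ES_B = 0; EF_B = 10
ES_C = max(EF_A=5, EF_B=10) = 10; EF_C = 10+4 = 14
ES_D = max(EF_A=5, EF_B=10) = 10; EF_D = 10+11 = 21
ES_E = max(EF_C=14, EF_D=21) = 21; EF_E = 21+14 = 35
Expected project duration μ = 35 weeks. Critical path: B → D → E.

Variance along critical path = 2.778 + 0.444 + 4.000 = 7.222; σ = 2.687 weeks.
D = μ + z·σ = 35 + 2.326·2.687 = 41.3 weeks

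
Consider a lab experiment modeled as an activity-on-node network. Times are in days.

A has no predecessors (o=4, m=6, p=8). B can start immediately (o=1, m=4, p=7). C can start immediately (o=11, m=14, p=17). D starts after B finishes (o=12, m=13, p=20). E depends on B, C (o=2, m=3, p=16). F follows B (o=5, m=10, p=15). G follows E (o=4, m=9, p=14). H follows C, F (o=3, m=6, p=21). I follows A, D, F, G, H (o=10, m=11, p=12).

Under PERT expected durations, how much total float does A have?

te_A = (4 + 4·6 + 8)/6 = 36/6 = 6
te_B = (1 + 4·4 + 7)/6 = 24/6 = 4
te_C = (11 + 4·14 + 17)/6 = 84/6 = 14
te_D = (12 + 4·13 + 20)/6 = 84/6 = 14
te_E = (2 + 4·3 + 16)/6 = 30/6 = 5
te_F = (5 + 4·10 + 15)/6 = 60/6 = 10
te_G = (4 + 4·9 + 14)/6 = 54/6 = 9
te_H = (3 + 4·6 + 21)/6 = 48/6 = 8
te_I = (10 + 4·11 + 12)/6 = 66/6 = 11

Forward pass:
ES_A = 0; EF_A = 6
ES_B = 0; EF_B = 4
ES_C = 0; EF_C = 14
ES_D = 4; EF_D = 4+14 = 18
ES_E = max(EF_B=4, EF_C=14) = 14; EF_E = 14+5 = 19
ES_F = 4; EF_F = 4+10 = 14
ES_G = 19; EF_G = 19+9 = 28
ES_H = max(EF_C=14, EF_F=14) = 14; EF_H = 14+8 = 22
ES_I = max(EF_A=6, EF_D=18, EF_F=14, EF_G=28, EF_H=22) = 28; EF_I = 28+11 = 39
Expected project duration μ = 39 days. Critical path: C → E → G → I.

Backward pass:
LF_I = 39; LS_I = 39−11 = 28
LF_H = LS_I = 28; LS_H = 28−8 = 20
LF_G = LS_I = 28; LS_G = 28−9 = 19
LF_F = min(LS_H=20, LS_I=28) = 20; LS_F = 20−10 = 10
LF_E = LS_G = 19; LS_E = 19−5 = 14
LF_D = LS_I = 28; LS_D = 28−14 = 14
LF_C = min(LS_E=14, LS_H=20) = 14; LS_C = 14−14 = 0
LF_B = min(LS_D=14, LS_E=14, LS_F=10) = 10; LS_B = 10−4 = 6
LF_A = LS_I = 28; LS_A = 28−6 = 22
Slack_A = LS_A − ES_A = 22 − 0 = 22

22 days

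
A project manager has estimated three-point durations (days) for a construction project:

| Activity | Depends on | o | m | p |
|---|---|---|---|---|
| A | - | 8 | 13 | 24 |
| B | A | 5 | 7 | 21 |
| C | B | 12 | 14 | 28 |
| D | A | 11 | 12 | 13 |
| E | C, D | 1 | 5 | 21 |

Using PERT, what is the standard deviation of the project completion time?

te_A = (8 + 4·13 + 24)/6 = 84/6 = 14; σ²_A = ((24−8)/6)² = 7.111
te_B = (5 + 4·7 + 21)/6 = 54/6 = 9; σ²_B = ((21−5)/6)² = 7.111
te_C = (12 + 4·14 + 28)/6 = 96/6 = 16; σ²_C = ((28−12)/6)² = 7.111
te_D = (11 + 4·12 + 13)/6 = 72/6 = 12; σ²_D = ((13−11)/6)² = 0.111
te_E = (1 + 4·5 + 21)/6 = 42/6 = 7; σ²_E = ((21−1)/6)² = 11.111

Forward pass:
ES_A = 0; EF_A = 14
ES_B = 14; EF_B = 14+9 = 23
ES_C = 23; EF_C = 23+16 = 39
ES_D = 14; EF_D = 14+12 = 26
ES_E = max(EF_C=39, EF_D=26) = 39; EF_E = 39+7 = 46
Expected project duration μ = 46 days. Critical path: A → B → C → E.

Variance along critical path = 7.111 + 7.111 + 7.111 + 11.111 = 32.444
σ = √32.444 = 5.696 days

5.70 days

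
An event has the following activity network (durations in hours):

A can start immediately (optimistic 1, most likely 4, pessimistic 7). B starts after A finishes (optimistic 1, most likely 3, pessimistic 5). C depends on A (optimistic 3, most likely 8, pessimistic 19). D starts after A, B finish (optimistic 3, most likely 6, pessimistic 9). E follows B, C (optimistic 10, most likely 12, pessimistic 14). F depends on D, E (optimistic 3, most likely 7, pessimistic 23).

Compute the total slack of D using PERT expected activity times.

12 hours

te_A = (1 + 4·4 + 7)/6 = 24/6 = 4
te_B = (1 + 4·3 + 5)/6 = 18/6 = 3
te_C = (3 + 4·8 + 19)/6 = 54/6 = 9
te_D = (3 + 4·6 + 9)/6 = 36/6 = 6
te_E = (10 + 4·12 + 14)/6 = 72/6 = 12
te_F = (3 + 4·7 + 23)/6 = 54/6 = 9

Forward pass:
ES_A = 0; EF_A = 4
ES_B = 4; EF_B = 4+3 = 7
ES_C = 4; EF_C = 4+9 = 13
ES_D = max(EF_A=4, EF_B=7) = 7; EF_D = 7+6 = 13
ES_E = max(EF_B=7, EF_C=13) = 13; EF_E = 13+12 = 25
ES_F = max(EF_D=13, EF_E=25) = 25; EF_F = 25+9 = 34
Expected project duration μ = 34 hours. Critical path: A → C → E → F.

Backward pass:
LF_F = 34; LS_F = 34−9 = 25
LF_E = LS_F = 25; LS_E = 25−12 = 13
LF_D = LS_F = 25; LS_D = 25−6 = 19
LF_C = LS_E = 13; LS_C = 13−9 = 4
LF_B = min(LS_D=19, LS_E=13) = 13; LS_B = 13−3 = 10
LF_A = min(LS_B=10, LS_C=4, LS_D=19) = 4; LS_A = 4−4 = 0
Slack_D = LS_D − ES_D = 19 − 7 = 12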